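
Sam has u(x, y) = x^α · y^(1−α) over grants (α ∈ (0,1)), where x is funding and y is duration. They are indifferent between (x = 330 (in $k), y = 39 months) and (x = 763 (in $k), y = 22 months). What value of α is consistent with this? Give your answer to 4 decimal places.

The Cobb–Douglas utilities coincide, so 330^α·39^(1−α) = 763^α·22^(1−α).
(330/763)^α = (22/39)^(1−α); take logs: α·ln(330/763) = (1−α)·ln(22/39), i.e. α·-0.8381654 = (1−α)·-0.5725192.
So α/(1−α) = (-0.5725192)/(-0.8381654) = 0.6830623, and α = 0.6830623/1.6830623 ≈ 0.4058.

α ≈ 0.4058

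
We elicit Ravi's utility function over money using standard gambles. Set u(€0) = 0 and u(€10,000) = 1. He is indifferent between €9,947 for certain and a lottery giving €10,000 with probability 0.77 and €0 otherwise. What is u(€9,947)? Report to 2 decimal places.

0.77

By the standard-gamble method, u(€9,947) is just the indifference probability on the best outcome: 0.77.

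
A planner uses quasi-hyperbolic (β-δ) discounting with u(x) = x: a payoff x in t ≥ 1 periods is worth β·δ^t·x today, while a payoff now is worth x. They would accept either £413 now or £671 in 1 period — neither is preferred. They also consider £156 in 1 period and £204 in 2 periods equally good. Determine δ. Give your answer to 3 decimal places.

Both payoffs in the second observation are in the future, so β drops out: δ^1·156 = δ^2·204 ⇒ δ = 156/204 = 0.76471.

δ ≈ 0.765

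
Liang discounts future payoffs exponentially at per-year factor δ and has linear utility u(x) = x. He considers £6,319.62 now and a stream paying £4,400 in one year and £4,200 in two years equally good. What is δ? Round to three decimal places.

δ ≈ 0.810

Equating present values: 6319.62 = 4400δ + 4200δ².
That is, 4200δ² + 4400δ − 6319.62 = 0, a quadratic in δ.
By the quadratic formula (taking the positive root), δ = (−4400 + √125529616.00) / 8400 ≈ 0.810.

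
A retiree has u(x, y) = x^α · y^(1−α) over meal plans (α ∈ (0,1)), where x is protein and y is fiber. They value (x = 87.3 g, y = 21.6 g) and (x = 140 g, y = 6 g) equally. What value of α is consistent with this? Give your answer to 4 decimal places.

Indifference: 87.3^α · 21.6^(1−α) = 140^α · 6^(1−α).
Taking logs: α·ln 87.3 + (1−α)·ln 21.6 = α·ln 140 + (1−α)·ln 6, i.e. α·-0.4722920 = (1−α)·-1.2809338.
With A = -0.4722920 and B = -1.2809338: α·A = (1−α)·B, so α = B/(A+B) = -1.2809338/-1.7532258 ≈ 0.7306.

α ≈ 0.7306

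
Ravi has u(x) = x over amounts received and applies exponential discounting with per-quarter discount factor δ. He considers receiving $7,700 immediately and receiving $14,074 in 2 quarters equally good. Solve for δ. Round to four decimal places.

δ ≈ 0.7397

Indifference means u(7700) = δ^2 · u(14074), so δ^2 = u(7700)/u(14074).
With u(x) = x: δ^2 = 7700/14074 = 0.54711.
Taking the square root: δ = 0.54711^(1/2) ≈ 0.7397.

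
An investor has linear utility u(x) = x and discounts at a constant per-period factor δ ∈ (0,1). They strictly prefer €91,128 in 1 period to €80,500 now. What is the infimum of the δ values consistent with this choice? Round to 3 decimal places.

Comparing present values: 80500 < δ·91128.
So δ > 80500/91128 = 0.88337.

δ > 0.883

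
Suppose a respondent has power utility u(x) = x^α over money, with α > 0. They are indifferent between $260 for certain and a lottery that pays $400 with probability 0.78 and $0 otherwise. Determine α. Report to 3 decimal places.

α ≈ 0.577

EU(lottery) = 0.78·400^α + 0.22·0 = 0.78·400^α.
Indifference: 260^α = 0.78·400^α, so (260/400)^α = 0.78.
Take logs: α = ln 0.78 / ln(260/400) ≈ 0.57677.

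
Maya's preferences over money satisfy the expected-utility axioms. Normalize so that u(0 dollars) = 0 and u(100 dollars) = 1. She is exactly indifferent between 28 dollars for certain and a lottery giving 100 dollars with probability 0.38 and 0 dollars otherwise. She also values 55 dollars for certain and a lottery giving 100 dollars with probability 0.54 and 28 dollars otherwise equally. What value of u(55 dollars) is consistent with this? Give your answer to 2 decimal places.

0.71

The first gamble pins u(28 dollars): it must equal 0.38·1 + 0.62·0 = 0.38.
The second indifference gives u(55 dollars) = 0.54·u(100 dollars) + 0.46·u(28 dollars) = 0.54·1.00 + 0.46·0.38 = 0.7148.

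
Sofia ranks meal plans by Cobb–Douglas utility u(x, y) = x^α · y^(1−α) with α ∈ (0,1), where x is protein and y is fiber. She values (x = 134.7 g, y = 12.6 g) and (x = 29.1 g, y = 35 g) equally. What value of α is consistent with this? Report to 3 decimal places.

Set the two utilities equal: 134.7^α·12.6^(1−α) = 29.1^α·35^(1−α).
Taking logs: α·ln 134.7 + (1−α)·ln 12.6 = α·ln 29.1 + (1−α)·ln 35, i.e. α·1.532312 = (1−α)·1.021651.
So α/(1−α) = (1.021651)/(1.532312) = 0.666738, and α = 0.666738/1.666738 ≈ 0.400.

α ≈ 0.400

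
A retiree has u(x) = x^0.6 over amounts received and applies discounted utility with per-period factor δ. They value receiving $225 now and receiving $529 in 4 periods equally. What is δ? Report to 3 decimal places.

δ ≈ 0.880

The payoff in 4 periods is discounted by δ^4, so u(225) = δ^4·u(529) and δ^4 = u(225)/u(529).
With u(x) = x^0.6: δ^4 = 225^0.6/529^0.6 = (225/529)^0.6 = 0.59874.
Hence δ = (0.59874)^(1/4) = 0.87965.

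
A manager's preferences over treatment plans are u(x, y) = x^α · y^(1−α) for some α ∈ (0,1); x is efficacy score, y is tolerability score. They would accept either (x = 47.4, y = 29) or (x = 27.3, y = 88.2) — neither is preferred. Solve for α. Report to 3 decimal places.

α ≈ 0.668

Set the two utilities equal: 47.4^α·29^(1−α) = 27.3^α·88.2^(1−α).
Taking logs: α·ln 47.4 + (1−α)·ln 29 = α·ln 27.3 + (1−α)·ln 88.2, i.e. α·0.551736 = (1−α)·1.112311.
So α/(1−α) = (1.112311)/(0.551736) = 2.016020, and α = 2.016020/3.016020 ≈ 0.668.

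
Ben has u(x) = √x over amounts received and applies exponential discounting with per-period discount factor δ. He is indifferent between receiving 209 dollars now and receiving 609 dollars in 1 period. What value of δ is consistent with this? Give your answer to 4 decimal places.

δ ≈ 0.5858

The payoff in 1 period is discounted by δ, so u(209) = δ·u(609) and δ = u(209)/u(609).
With u(x) = √x: δ = √209/√609 = √(209/609) = 0.58582.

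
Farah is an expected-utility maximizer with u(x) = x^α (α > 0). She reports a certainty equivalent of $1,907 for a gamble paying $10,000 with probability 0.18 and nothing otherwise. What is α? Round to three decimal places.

α ≈ 1.035

Since u(0) = 0, the lottery's EU is 0.18·10000^α.
Setting u(1907) equal to that: 1907^α = 0.18·10000^α ⇒ (1907/10000)^α = 0.18.
α = ln(0.18) / ln(1907/10000) = -1.714798/-1.657054 ≈ 1.035.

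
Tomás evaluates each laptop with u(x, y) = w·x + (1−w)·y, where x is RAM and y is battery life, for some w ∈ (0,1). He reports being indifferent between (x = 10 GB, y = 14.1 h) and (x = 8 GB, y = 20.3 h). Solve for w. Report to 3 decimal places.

Indifference: w·10 + (1−w)·14.1 = w·8 + (1−w)·20.3.
Rearranging, 2·w − 6.2·(1−w) = 0.
The marginal rate of substitution is 6.2/2, so w = 6.2/(2+6.2) = 0.756.

w = 0.756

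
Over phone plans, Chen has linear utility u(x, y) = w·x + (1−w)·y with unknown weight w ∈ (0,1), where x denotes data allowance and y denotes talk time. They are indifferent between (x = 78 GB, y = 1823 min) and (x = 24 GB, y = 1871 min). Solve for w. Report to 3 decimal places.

w = 0.471

u(78,1823) = u(24,1871) means w·78 + (1−w)·1823 = w·24 + (1−w)·1871.
w·(78−24) = (1−w)·(1871−1823), i.e. w·54 = (1−w)·48.
The marginal rate of substitution is 48/54, so w = 48/(54+48) = 0.471.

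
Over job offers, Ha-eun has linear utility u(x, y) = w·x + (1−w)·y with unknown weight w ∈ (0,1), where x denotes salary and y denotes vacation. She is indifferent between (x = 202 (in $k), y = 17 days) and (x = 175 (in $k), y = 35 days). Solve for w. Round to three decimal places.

w = 0.400

Equating utilities: w·202 + (1−w)·17 = w·175 + (1−w)·35.
w·(202−175) = (1−w)·(35−17), i.e. w·27 = (1−w)·18.
So w/(1−w) = 18/27 = 0.6667, giving w = 18/(27+18) = 0.400.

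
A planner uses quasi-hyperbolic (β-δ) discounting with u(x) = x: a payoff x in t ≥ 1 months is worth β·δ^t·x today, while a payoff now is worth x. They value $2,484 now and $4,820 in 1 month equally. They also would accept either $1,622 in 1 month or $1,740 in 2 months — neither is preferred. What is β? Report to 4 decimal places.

β ≈ 0.5528

Both payoffs in the second observation are in the future, so β drops out: δ^1·1622 = δ^2·1740 ⇒ δ = 1622/1740 = 0.93218.
Substituting δ into 2484 = β·δ·4820: β = 2484/(4493.126) ≈ 0.5528.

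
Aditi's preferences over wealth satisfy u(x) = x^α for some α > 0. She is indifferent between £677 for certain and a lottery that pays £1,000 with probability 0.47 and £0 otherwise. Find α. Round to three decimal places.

Since u(0) = 0, the lottery's EU is 0.47·1000^α.
Setting u(677) equal to that: 677^α = 0.47·1000^α ⇒ (677/1000)^α = 0.47.
Take logs: α = ln 0.47 / ln(677/1000) ≈ 1.93554.

α ≈ 1.936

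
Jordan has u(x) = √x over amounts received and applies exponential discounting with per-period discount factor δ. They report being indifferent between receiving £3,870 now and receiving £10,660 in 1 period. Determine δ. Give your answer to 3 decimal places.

The payoff in 1 period is discounted by δ, so u(3870) = δ·u(10660) and δ = u(3870)/u(10660).
With u(x) = √x: δ = √3870/√10660 = √(3870/10660) = 0.60253.

δ ≈ 0.603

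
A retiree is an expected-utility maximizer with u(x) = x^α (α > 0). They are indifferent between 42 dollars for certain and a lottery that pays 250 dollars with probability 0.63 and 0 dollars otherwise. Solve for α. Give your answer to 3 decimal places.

α ≈ 0.259

The lottery's expected utility is 0.63·u(250) + 0.37·u(0) = 0.63·250^α (since u(0) = 0 for α > 0).
Indifference: 42^α = 0.63·250^α, so (42/250)^α = 0.63.
Taking logs: α·ln(42/250) = ln(0.63), so α = -0.462035 / -1.783791 ≈ 0.259.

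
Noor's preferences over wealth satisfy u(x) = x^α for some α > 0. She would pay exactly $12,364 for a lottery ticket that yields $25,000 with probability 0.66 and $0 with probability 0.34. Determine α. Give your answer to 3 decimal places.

α ≈ 0.590

EU(lottery) = 0.66·25000^α + 0.34·0 = 0.66·25000^α.
Setting u(12364) equal to that: 12364^α = 0.66·25000^α ⇒ (12364/25000)^α = 0.66.
Take logs: α = ln 0.66 / ln(12364/25000) ≈ 0.59015.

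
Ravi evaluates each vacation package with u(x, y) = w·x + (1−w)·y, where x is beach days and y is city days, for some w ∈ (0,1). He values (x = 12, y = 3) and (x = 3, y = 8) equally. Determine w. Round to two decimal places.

w = 0.36

Indifference: w·12 + (1−w)·3 = w·3 + (1−w)·8.
Collecting terms: w·9 = (1−w)·5.
Hence w = 5/(9+5) = 5/14 = 0.36.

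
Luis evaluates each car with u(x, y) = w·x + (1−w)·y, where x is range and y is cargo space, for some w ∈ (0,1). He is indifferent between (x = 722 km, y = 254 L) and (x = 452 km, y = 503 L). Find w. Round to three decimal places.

Equating utilities: w·722 + (1−w)·254 = w·452 + (1−w)·503.
w·(722−452) = (1−w)·(503−254), i.e. w·270 = (1−w)·249.
Hence w = 249/(270+249) = 249/519 = 0.480.

w = 0.480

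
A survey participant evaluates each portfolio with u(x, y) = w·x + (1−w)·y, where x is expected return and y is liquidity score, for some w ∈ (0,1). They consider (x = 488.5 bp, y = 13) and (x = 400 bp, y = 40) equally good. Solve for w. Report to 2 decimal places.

w = 0.23

u(488.5,13) = u(400,40) means w·488.5 + (1−w)·13 = w·400 + (1−w)·40.
Rearranging, 88.5·w − 27·(1−w) = 0.
The marginal rate of substitution is 27/88.5, so w = 27/(88.5+27) = 0.23.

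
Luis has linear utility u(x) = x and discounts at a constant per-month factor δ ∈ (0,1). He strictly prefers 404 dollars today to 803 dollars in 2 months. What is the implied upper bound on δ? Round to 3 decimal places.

δ < 0.709

Under u(x) = x this choice says 404 > δ^2·803.
Hence δ^2 < 404/803 = 0.50311, and x ↦ x^(1/2) is increasing on (0,∞).
δ < 0.50311^(1/2) = 0.709.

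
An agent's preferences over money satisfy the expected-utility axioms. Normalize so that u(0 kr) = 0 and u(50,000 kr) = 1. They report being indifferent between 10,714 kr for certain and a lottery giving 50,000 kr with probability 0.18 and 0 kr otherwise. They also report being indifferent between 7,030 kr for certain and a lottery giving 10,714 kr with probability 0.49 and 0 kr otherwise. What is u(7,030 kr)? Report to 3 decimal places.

0.088

The first gamble pins u(10,714 kr): it must equal 0.18·1 + 0.82·0 = 0.18.
The second indifference gives u(7,030 kr) = 0.49·u(10,714 kr) + 0.51·u(0 kr) = 0.49·0.18 + 0.51·0.00 = 0.0882.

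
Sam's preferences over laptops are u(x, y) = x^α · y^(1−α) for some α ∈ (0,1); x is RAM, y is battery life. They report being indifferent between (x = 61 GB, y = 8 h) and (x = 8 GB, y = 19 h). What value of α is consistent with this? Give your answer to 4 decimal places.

α ≈ 0.2986

Indifference: 61^α · 8^(1−α) = 8^α · 19^(1−α).
Rearrange to (61/8)^α = (19/8)^(1−α) and take logs: α·2.0314323 = (1−α)·0.8649974.
So α/(1−α) = (0.8649974)/(2.0314323) = 0.4258067, and α = 0.4258067/1.4258067 ≈ 0.2986.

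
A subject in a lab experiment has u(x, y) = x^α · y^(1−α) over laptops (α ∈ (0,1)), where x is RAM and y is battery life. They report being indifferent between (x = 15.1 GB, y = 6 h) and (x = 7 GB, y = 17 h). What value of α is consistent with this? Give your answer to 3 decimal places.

The Cobb–Douglas utilities coincide, so 15.1^α·6^(1−α) = 7^α·17^(1−α).
Taking logs: α·ln 15.1 + (1−α)·ln 6 = α·ln 7 + (1−α)·ln 17, i.e. α·0.768785 = (1−α)·1.041454.
Thus α·(1.810239) = 1.041454, so α = 1.041454/1.810239 ≈ 0.575.

α ≈ 0.575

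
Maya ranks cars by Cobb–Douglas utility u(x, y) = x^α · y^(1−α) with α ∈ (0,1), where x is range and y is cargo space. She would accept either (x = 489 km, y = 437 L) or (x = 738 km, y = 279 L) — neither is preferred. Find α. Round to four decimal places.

Indifference: 489^α · 437^(1−α) = 738^α · 279^(1−α).
Rearrange to (489/738)^α = (279/437)^(1−α) and take logs: α·-0.4115813 = (1−α)·-0.4487214.
Thus α·(-0.8603027) = -0.4487214, so α = -0.4487214/-0.8603027 ≈ 0.5216.

α ≈ 0.5216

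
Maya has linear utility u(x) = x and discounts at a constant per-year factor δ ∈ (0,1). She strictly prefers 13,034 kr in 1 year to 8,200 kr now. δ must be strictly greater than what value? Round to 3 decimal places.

Under u(x) = x this choice says 8200 < δ·13034.
Dividing through by 13034 gives δ > 0.62912.

δ > 0.629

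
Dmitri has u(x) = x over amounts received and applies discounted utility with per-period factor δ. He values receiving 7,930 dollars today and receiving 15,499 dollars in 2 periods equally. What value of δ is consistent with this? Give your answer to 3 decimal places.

The payoff in 2 periods is discounted by δ^2, so u(7930) = δ^2·u(15499) and δ^2 = u(7930)/u(15499).
With u(x) = x: δ^2 = 7930/15499 = 0.51165.
So δ = 0.51165^(1/2) ≈ 0.715.

δ ≈ 0.715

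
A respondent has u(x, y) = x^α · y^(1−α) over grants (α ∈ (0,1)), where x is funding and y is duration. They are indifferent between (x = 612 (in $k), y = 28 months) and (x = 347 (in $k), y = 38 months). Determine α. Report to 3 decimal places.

α ≈ 0.350

Set the two utilities equal: 612^α·28^(1−α) = 347^α·38^(1−α).
Taking logs: α·ln 612 + (1−α)·ln 28 = α·ln 347 + (1−α)·ln 38, i.e. α·0.567408 = (1−α)·0.305382.
So α/(1−α) = (0.305382)/(0.567408) = 0.538205, and α = 0.538205/1.538205 ≈ 0.350.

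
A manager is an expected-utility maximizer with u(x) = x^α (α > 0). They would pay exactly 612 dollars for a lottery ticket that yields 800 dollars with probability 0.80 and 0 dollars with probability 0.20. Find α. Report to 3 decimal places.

The lottery's expected utility is 0.80·u(800) + 0.20·u(0) = 0.80·800^α (since u(0) = 0 for α > 0).
Equating: 612^α = 0.80·800^α, i.e. 0.7650^α = 0.80.
Taking logs: α·ln(612/800) = ln(0.80), so α = -0.223144 / -0.267879 ≈ 0.833.

α ≈ 0.833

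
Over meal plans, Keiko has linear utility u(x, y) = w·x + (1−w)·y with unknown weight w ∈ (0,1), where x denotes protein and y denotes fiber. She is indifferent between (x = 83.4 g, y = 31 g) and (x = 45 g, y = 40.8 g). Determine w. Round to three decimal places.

w = 0.203

u(83.4,31) = u(45,40.8) means w·83.4 + (1−w)·31 = w·45 + (1−w)·40.8.
Rearranging, 38.4·w − 9.8·(1−w) = 0.
So w/(1−w) = 9.8/38.4 = 0.2552, giving w = 9.8/(38.4+9.8) = 0.203.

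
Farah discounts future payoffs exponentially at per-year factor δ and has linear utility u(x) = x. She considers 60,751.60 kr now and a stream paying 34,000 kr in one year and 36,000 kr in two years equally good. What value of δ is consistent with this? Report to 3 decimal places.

The stream is worth 34000δ + 36000δ² today, so 34000δ + 36000δ² = 60751.60.
So 36000δ² + 34000δ − 60751.60 = 0.
The positive root is δ = [−34000 + √(34000² + 4·36000·60751.60)] / (2·36000) = (−34000 + 99520.000)/72000 ≈ 0.910.

δ ≈ 0.910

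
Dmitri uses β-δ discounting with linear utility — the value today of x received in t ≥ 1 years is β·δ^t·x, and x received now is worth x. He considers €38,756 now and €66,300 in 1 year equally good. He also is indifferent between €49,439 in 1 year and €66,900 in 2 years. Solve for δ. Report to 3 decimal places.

Both payoffs in the second observation are in the future, so β drops out: δ^1·49439 = δ^2·66900 ⇒ δ = 49439/66900 = 0.73900.

δ ≈ 0.739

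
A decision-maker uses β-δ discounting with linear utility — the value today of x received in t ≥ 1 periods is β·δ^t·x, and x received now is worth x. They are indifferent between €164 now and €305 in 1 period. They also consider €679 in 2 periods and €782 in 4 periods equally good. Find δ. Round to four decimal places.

δ ≈ 0.9318

From the later pair, β·δ^2·679 = β·δ^4·782; dividing through, δ^2 = 679/782 = 0.86829, so δ = 0.93182.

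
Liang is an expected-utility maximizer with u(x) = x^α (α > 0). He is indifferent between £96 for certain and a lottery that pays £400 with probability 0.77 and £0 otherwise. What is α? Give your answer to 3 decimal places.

α ≈ 0.183

Since u(0) = 0, the lottery's EU is 0.77·400^α.
Setting u(96) equal to that: 96^α = 0.77·400^α ⇒ (96/400)^α = 0.77.
Take logs: α = ln 0.77 / ln(96/400) ≈ 0.18314.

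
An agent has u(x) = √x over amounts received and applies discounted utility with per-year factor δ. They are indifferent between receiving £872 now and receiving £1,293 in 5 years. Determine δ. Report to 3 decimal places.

Equating discounted utilities: u(872) = δ^5·u(1293) ⇒ δ^5 = u(872)/u(1293).
With u(x) = √x: δ^5 = √872/√1293 = √(872/1293) = 0.82122.
So δ = 0.82122^(1/5) ≈ 0.961.

δ ≈ 0.961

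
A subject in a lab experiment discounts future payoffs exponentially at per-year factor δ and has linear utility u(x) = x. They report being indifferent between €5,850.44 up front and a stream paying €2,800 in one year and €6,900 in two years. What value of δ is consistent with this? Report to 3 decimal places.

The stream is worth 2800δ + 6900δ² today, so 2800δ + 6900δ² = 5850.44.
Rearranged: 6900δ² + 2800δ − 5850.44 = 0.
δ = (−2800 + √(2800² + 4·6900·5850.44)) / (2·6900) = (−2800 + √169312144.00) / 13800 ≈ 0.740.

δ ≈ 0.740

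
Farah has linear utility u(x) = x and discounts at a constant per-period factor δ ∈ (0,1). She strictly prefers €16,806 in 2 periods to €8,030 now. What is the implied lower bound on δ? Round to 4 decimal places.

Comparing present values: 8030 < δ^2·16806.
Dividing by 16806: δ^2 > 0.47781. Both sides are positive, so the square root keeps the direction.
δ > (8030/16806)^(1/2) ≈ 0.6912.

δ > 0.6912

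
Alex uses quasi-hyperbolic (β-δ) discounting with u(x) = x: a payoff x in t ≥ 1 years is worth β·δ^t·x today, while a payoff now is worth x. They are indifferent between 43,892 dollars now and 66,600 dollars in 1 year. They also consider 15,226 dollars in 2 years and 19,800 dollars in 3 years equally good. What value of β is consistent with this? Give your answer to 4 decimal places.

The second indifference involves only future payoffs, so β cancels: β·δ^2·15226 = β·δ^3·19800, giving δ = 15226/19800 = 0.76899.
Substituting δ into 43892 = β·δ·66600: β = 43892/(51214.727) ≈ 0.8570.

β ≈ 0.8570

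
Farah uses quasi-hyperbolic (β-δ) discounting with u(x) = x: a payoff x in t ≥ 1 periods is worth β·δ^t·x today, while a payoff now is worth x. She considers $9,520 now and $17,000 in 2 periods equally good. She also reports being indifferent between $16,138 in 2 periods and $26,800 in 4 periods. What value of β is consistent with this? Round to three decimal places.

Both payoffs in the second observation are in the future, so β drops out: δ^2·16138 = δ^4·26800 ⇒ δ^2 = 16138/26800 = 0.60216, so δ = 0.77599.
The first indifference: 9520 = β·δ^2·17000, so β = 9520/(δ^2·17000) = 9520/(0.60216·17000) ≈ 0.930.

β ≈ 0.930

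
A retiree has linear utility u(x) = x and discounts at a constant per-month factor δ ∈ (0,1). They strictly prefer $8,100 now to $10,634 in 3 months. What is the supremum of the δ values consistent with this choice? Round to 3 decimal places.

Comparing present values: 8100 > δ^3·10634.
So δ^3 < 8100/10634 = 0.76171; taking the cube root of both positive sides preserves the inequality.
δ < (8100/10634)^(1/3) ≈ 0.913.

δ < 0.913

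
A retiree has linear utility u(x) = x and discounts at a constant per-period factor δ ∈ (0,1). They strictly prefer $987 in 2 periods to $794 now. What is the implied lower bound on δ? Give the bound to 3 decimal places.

Under u(x) = x this choice says 794 < δ^2·987.
Dividing by 987: δ^2 > 0.80446. Both sides are positive, so the square root keeps the direction.
δ > (794/987)^(1/2) ≈ 0.897.

δ > 0.897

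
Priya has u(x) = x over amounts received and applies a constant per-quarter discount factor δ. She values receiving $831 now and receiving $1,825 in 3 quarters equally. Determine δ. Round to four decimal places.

δ ≈ 0.7693

The payoff in 3 quarters is discounted by δ^3, so u(831) = δ^3·u(1825) and δ^3 = u(831)/u(1825).
With u(x) = x: δ^3 = 831/1825 = 0.45534.
Taking the cube root: δ = 0.45534^(1/3) ≈ 0.7693.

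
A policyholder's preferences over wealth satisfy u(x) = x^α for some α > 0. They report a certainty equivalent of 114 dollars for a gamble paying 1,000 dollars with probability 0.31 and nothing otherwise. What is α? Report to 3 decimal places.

EU(lottery) = 0.31·1000^α + 0.69·0 = 0.31·1000^α.
Equating: 114^α = 0.31·1000^α, i.e. 0.1140^α = 0.31.
α = ln(0.31) / ln(114/1000) = -1.171183/-2.171557 ≈ 0.539.

α ≈ 0.539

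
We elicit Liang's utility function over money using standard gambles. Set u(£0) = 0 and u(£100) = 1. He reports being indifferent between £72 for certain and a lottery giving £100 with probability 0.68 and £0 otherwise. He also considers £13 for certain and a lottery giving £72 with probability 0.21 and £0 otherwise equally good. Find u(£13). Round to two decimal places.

0.14

First, u(£72) = 0.68·u(£100) + 0.32·u(£0) = 0.68.
Then u(£13) = 0.21·u(£72) + 0.79·u(£0) = 0.21·0.68 + 0.79·0.00 = 0.1428.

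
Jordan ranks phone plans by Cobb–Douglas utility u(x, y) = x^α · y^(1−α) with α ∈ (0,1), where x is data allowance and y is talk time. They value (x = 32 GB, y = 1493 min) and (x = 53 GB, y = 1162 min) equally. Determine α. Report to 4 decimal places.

α ≈ 0.3319

Set the two utilities equal: 32^α·1493^(1−α) = 53^α·1162^(1−α).
Taking logs: α·ln 32 + (1−α)·ln 1493 = α·ln 53 + (1−α)·ln 1162, i.e. α·-0.5045560 = (1−α)·-0.2506449.
Thus α·(-0.7552009) = -0.2506449, so α = -0.2506449/-0.7552009 ≈ 0.3319.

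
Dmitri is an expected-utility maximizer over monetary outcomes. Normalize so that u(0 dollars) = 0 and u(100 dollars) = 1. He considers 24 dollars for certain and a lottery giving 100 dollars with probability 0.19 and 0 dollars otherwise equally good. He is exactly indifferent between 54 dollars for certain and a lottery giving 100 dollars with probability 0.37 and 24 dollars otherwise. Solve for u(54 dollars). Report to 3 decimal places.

0.490

First, u(24 dollars) = 0.19·u(100 dollars) + 0.81·u(0 dollars) = 0.19.
Then u(54 dollars) = 0.37·u(100 dollars) + 0.63·u(24 dollars) = 0.37·1.00 + 0.63·0.19 = 0.4897.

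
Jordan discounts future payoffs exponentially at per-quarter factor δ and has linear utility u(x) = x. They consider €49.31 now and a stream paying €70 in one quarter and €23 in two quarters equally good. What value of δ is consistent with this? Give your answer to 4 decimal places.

Present value of the stream is 70·δ + 23·δ². Indifference gives 70δ + 23δ² = 49.31.
Rearranged: 23δ² + 70δ − 49.31 = 0.
The positive root is δ = [−70 + √(70² + 4·23·49.31)] / (2·23) = (−70 + 97.142)/46 ≈ 0.5900.

δ ≈ 0.5900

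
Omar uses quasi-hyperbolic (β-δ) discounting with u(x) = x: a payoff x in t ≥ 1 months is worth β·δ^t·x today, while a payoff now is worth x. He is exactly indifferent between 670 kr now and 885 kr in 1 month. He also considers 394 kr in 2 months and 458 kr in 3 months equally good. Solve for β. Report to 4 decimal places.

β ≈ 0.8800

From the later pair, β·δ^2·394 = β·δ^3·458; dividing through, δ = 394/458 = 0.86026.
Substituting δ into 670 = β·δ·885: β = 670/(761.332) ≈ 0.8800.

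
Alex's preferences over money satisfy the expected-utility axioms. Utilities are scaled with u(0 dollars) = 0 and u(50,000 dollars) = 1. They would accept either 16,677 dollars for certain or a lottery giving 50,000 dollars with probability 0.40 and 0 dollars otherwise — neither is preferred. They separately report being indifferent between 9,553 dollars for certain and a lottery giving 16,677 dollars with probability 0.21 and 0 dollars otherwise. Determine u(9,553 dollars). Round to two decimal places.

First, u(16,677 dollars) = 0.40·u(50,000 dollars) + 0.60·u(0 dollars) = 0.40.
The second indifference gives u(9,553 dollars) = 0.21·u(16,677 dollars) + 0.79·u(0 dollars) = 0.21·0.40 + 0.79·0.00 = 0.0840.

0.08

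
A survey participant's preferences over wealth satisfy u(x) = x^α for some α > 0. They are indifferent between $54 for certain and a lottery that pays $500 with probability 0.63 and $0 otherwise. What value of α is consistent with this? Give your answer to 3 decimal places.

α ≈ 0.208

The lottery's expected utility is 0.63·u(500) + 0.37·u(0) = 0.63·500^α (since u(0) = 0 for α > 0).
Equating: 54^α = 0.63·500^α, i.e. 0.1080^α = 0.63.
Take logs: α = ln 0.63 / ln(54/500) ≈ 0.20760.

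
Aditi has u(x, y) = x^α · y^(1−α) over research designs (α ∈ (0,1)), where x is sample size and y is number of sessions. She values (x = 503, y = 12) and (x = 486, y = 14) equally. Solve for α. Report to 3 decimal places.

α ≈ 0.818

Set the two utilities equal: 503^α·12^(1−α) = 486^α·14^(1−α).
Rearrange to (503/486)^α = (14/12)^(1−α) and take logs: α·0.034382 = (1−α)·0.154151.
Thus α·(0.188533) = 0.154151, so α = 0.154151/0.188533 ≈ 0.818.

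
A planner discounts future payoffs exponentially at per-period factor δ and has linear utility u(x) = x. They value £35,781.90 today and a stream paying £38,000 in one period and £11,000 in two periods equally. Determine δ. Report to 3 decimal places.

δ ≈ 0.770

Equating present values: 35781.90 = 38000δ + 11000δ².
So 11000δ² + 38000δ − 35781.90 = 0.
The positive root is δ = [−38000 + √(38000² + 4·11000·35781.90)] / (2·11000) = (−38000 + 54940.000)/22000 ≈ 0.770.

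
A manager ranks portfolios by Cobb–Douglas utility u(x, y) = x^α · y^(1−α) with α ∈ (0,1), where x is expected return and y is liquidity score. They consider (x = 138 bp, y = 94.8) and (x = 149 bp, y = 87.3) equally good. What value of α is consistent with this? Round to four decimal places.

Indifference: 138^α · 94.8^(1−α) = 149^α · 87.3^(1−α).
Rearrange to (138/149)^α = (87.3/94.8)^(1−α) and take logs: α·-0.0766926 = (1−α)·-0.0824189.
With A = -0.0766926 and B = -0.0824189: α·A = (1−α)·B, so α = B/(A+B) = -0.0824189/-0.1591115 ≈ 0.5180.

α ≈ 0.5180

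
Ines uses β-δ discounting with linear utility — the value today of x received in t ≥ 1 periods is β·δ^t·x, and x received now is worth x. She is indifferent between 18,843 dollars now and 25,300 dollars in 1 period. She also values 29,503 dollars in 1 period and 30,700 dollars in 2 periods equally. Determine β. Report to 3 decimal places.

β ≈ 0.775

The second indifference involves only future payoffs, so β cancels: β·δ^1·29503 = β·δ^2·30700, giving δ = 29503/30700 = 0.96101.
Substituting δ into 18843 = β·δ·25300: β = 18843/(24313.547) ≈ 0.775.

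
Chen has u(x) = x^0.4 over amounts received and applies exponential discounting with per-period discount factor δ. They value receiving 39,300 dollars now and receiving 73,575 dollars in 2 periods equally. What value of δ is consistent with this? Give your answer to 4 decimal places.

δ ≈ 0.8821

The payoff in 2 periods is discounted by δ^2, so u(39300) = δ^2·u(73575) and δ^2 = u(39300)/u(73575).
Since u(x) = x^0.4, δ^2 = (39300/73575)^0.4 = 0.53415^0.4 = 0.77815.
Hence δ = (0.77815)^(1/2) = 0.882130.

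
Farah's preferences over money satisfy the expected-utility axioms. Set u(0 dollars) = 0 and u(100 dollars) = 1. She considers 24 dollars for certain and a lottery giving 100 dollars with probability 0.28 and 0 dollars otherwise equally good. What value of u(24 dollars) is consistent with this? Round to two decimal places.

0.28

u(24 dollars) equals the lottery's expected utility: 0.28·1 + 0.72·0 = 0.28.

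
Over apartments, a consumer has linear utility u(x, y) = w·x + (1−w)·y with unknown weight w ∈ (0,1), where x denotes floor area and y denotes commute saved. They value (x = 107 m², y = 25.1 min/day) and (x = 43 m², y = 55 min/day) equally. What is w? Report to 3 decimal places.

Equating utilities: w·107 + (1−w)·25.1 = w·43 + (1−w)·55.
Rearranging, 64·w − 29.9·(1−w) = 0.
The marginal rate of substitution is 29.9/64, so w = 29.9/(64+29.9) = 0.318.

w = 0.318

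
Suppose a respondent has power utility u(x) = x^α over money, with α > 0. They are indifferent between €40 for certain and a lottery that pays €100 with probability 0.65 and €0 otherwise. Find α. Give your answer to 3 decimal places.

α ≈ 0.470

The lottery's expected utility is 0.65·u(100) + 0.35·u(0) = 0.65·100^α (since u(0) = 0 for α > 0).
Setting u(40) equal to that: 40^α = 0.65·100^α ⇒ (40/100)^α = 0.65.
α = ln(0.65) / ln(40/100) = -0.430783/-0.916291 ≈ 0.470.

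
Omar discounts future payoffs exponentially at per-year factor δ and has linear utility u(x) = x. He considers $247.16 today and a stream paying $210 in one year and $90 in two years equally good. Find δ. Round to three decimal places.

The stream is worth 210δ + 90δ² today, so 210δ + 90δ² = 247.16.
So 90δ² + 210δ − 247.16 = 0.
The positive root is δ = [−210 + √(210² + 4·90·247.16)] / (2·90) = (−210 + 364.798)/180 ≈ 0.860.

δ ≈ 0.860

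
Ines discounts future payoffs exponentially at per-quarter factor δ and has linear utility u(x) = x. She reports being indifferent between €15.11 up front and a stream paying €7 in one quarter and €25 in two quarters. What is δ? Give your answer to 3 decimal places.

δ ≈ 0.650

Present value of the stream is 7·δ + 25·δ². Indifference gives 7δ + 25δ² = 15.11.
So 25δ² + 7δ − 15.11 = 0.
The positive root is δ = [−7 + √(7² + 4·25·15.11)] / (2·25) = (−7 + 39.497)/50 ≈ 0.650.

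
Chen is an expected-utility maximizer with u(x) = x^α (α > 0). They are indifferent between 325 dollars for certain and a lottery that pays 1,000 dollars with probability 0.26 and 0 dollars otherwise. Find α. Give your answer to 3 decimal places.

α ≈ 1.199

Since u(0) = 0, the lottery's EU is 0.26·1000^α.
Equating: 325^α = 0.26·1000^α, i.e. 0.3250^α = 0.26.
Take logs: α = ln 0.26 / ln(325/1000) ≈ 1.19854.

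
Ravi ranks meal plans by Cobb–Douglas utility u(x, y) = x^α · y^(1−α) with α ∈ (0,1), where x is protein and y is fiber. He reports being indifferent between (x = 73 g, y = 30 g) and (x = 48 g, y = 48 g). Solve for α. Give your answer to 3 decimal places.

Indifference: 73^α · 30^(1−α) = 48^α · 48^(1−α).
(73/48)^α = (48/30)^(1−α); take logs: α·ln(73/48) = (1−α)·ln(48/30), i.e. α·0.419258 = (1−α)·0.470004.
Thus α·(0.889262) = 0.470004, so α = 0.470004/0.889262 ≈ 0.529.

α ≈ 0.529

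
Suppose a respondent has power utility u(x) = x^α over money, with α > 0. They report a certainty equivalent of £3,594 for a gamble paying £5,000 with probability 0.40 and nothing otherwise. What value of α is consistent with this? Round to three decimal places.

Since u(0) = 0, the lottery's EU is 0.40·5000^α.
Equating: 3594^α = 0.40·5000^α, i.e. 0.7188^α = 0.40.
Taking logs: α·ln(3594/5000) = ln(0.40), so α = -0.916291 / -0.330172 ≈ 2.775.

α ≈ 2.775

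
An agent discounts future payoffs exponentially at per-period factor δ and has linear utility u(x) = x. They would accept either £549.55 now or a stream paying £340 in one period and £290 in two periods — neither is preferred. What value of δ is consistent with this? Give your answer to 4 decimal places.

Equating present values: 549.55 = 340δ + 290δ².
Rearranged: 290δ² + 340δ − 549.55 = 0.
By the quadratic formula (taking the positive root), δ = (−340 + √753078.00) / 580 ≈ 0.9100.

δ ≈ 0.9100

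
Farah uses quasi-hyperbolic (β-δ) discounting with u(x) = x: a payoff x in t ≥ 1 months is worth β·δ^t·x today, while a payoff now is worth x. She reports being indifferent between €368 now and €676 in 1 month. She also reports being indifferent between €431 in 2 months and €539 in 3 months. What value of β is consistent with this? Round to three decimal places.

The second indifference involves only future payoffs, so β cancels: β·δ^2·431 = β·δ^3·539, giving δ = 431/539 = 0.79963.
Substituting δ into 368 = β·δ·676: β = 368/(540.549) ≈ 0.681.

β ≈ 0.681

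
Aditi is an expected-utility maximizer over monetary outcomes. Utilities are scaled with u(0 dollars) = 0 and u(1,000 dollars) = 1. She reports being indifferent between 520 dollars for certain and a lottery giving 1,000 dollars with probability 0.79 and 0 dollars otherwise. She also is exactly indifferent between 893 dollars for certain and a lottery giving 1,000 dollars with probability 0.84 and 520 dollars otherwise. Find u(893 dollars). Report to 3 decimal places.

0.966

First, u(520 dollars) = 0.79·u(1,000 dollars) + 0.21·u(0 dollars) = 0.79.
Then u(893 dollars) = 0.84·u(1,000 dollars) + 0.16·u(520 dollars) = 0.84·1.00 + 0.16·0.79 = 0.9664.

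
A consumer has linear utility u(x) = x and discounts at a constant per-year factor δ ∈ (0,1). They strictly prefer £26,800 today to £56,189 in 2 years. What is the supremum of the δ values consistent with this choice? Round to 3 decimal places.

δ < 0.691

Under u(x) = x this choice says 26800 > δ^2·56189.
So δ^2 < 26800/56189 = 0.47696; taking the square root of both positive sides preserves the inequality.
δ < 0.47696^(1/2) = 0.691.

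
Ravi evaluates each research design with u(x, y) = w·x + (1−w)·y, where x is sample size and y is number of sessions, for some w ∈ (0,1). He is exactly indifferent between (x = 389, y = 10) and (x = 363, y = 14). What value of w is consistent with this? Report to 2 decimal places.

w = 0.13

Equating utilities: w·389 + (1−w)·10 = w·363 + (1−w)·14.
w·(389−363) = (1−w)·(14−10), i.e. w·26 = (1−w)·4.
Hence w = 4/(26+4) = 4/30 = 0.13.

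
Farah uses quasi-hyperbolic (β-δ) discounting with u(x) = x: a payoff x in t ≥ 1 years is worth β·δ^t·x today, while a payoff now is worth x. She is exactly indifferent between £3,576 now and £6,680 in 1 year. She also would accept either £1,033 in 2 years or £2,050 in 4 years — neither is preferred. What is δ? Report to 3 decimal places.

δ ≈ 0.710

Both payoffs in the second observation are in the future, so β drops out: δ^2·1033 = δ^4·2050 ⇒ δ^2 = 1033/2050 = 0.50390, so δ = 0.70986.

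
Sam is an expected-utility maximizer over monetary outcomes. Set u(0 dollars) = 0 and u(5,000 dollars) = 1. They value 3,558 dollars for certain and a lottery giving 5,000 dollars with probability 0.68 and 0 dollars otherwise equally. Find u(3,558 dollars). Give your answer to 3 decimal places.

0.680

The indifference gives u(3,558 dollars) = 0.68·u(5,000 dollars) + 0.32·u(0 dollars) = 0.68·1 + 0.32·0 = 0.68.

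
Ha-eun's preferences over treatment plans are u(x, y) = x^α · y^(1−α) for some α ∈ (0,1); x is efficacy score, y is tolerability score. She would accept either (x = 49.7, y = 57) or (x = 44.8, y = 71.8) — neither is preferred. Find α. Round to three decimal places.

The Cobb–Douglas utilities coincide, so 49.7^α·57^(1−α) = 44.8^α·71.8^(1−α).
Rearrange to (49.7/44.8)^α = (71.8/57)^(1−α) and take logs: α·0.103797 = (1−α)·0.230833.
With A = 0.103797 and B = 0.230833: α·A = (1−α)·B, so α = B/(A+B) = 0.230833/0.334630 ≈ 0.690.

α ≈ 0.690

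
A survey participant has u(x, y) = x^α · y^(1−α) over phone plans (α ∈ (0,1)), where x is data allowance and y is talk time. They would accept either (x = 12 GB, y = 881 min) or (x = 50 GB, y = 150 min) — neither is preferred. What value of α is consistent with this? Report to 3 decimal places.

α ≈ 0.554

The Cobb–Douglas utilities coincide, so 12^α·881^(1−α) = 50^α·150^(1−α).
Taking logs: α·ln 12 + (1−α)·ln 881 = α·ln 50 + (1−α)·ln 150, i.e. α·-1.427116 = (1−α)·-1.770422.
With A = -1.427116 and B = -1.770422: α·A = (1−α)·B, so α = B/(A+B) = -1.770422/-3.197538 ≈ 0.554.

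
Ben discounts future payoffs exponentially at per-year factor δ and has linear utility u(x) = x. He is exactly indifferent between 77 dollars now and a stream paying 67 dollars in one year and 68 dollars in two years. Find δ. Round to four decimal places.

δ ≈ 0.6800

Present value of the stream is 67·δ + 68·δ². Indifference gives 67δ + 68δ² = 77.
That is, 68δ² + 67δ − 77 = 0, a quadratic in δ.
By the quadratic formula (taking the positive root), δ = (−67 + √25433.00) / 136 ≈ 0.6800.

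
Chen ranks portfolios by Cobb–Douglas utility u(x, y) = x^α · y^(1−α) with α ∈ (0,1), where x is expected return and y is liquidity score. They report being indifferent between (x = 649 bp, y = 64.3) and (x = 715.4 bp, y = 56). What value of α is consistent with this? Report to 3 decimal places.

The Cobb–Douglas utilities coincide, so 649^α·64.3^(1−α) = 715.4^α·56^(1−α).
Taking logs: α·ln 649 + (1−α)·ln 64.3 = α·ln 715.4 + (1−α)·ln 56, i.e. α·-0.097409 = (1−α)·-0.138208.
With A = -0.097409 and B = -0.138208: α·A = (1−α)·B, so α = B/(A+B) = -0.138208/-0.235617 ≈ 0.587.

α ≈ 0.587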